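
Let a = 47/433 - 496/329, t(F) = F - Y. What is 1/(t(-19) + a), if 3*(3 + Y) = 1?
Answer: -427371/7578308 ≈ -0.056394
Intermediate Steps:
Y = -8/3 (Y = -3 + (⅓)*1 = -3 + ⅓ = -8/3 ≈ -2.6667)
t(F) = 8/3 + F (t(F) = F - 1*(-8/3) = F + 8/3 = 8/3 + F)
a = -199305/142457 (a = 47*(1/433) - 496*1/329 = 47/433 - 496/329 = -199305/142457 ≈ -1.3991)
1/(t(-19) + a) = 1/((8/3 - 19) - 199305/142457) = 1/(-49/3 - 199305/142457) = 1/(-7578308/427371) = -427371/7578308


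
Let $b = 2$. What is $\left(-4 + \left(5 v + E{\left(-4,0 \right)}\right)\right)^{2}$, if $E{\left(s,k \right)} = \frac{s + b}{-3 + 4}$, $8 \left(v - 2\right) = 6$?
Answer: $\frac{961}{16} \approx 60.063$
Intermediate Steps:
$v = \frac{11}{4}$ ($v = 2 + \frac{1}{8} \cdot 6 = 2 + \frac{3}{4} = \frac{11}{4} \approx 2.75$)
$E{\left(s,k \right)} = 2 + s$ ($E{\left(s,k \right)} = \frac{s + 2}{-3 + 4} = \frac{2 + s}{1} = \left(2 + s\right) 1 = 2 + s$)
$\left(-4 + \left(5 v + E{\left(-4,0 \right)}\right)\right)^{2} = \left(-4 + \left(5 \cdot \frac{11}{4} + \left(2 - 4\right)\right)\right)^{2} = \left(-4 + \left(\frac{55}{4} - 2\right)\right)^{2} = \left(-4 + \frac{47}{4}\right)^{2} = \left(\frac{31}{4}\right)^{2} = \frac{961}{16}$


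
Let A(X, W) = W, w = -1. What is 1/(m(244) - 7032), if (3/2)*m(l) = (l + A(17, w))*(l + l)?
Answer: 1/72024 ≈ 1.3884e-5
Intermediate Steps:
m(l) = 4*l*(-1 + l)/3 (m(l) = 2*((l - 1)*(l + l))/3 = 2*((-1 + l)*(2*l))/3 = 2*(2*l*(-1 + l))/3 = 4*l*(-1 + l)/3)
1/(m(244) - 7032) = 1/((4/3)*244*(-1 + 244) - 7032) = 1/((4/3)*244*243 - 7032) = 1/(79056 - 7032) = 1/72024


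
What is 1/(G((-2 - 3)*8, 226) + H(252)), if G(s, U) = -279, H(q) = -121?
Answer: -1/400 ≈ -0.0025000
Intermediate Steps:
1/(G((-2 - 3)*8, 226) + H(252)) = 1/(-279 - 121) = 1/(-400) = -1/400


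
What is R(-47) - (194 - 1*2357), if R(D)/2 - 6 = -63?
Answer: 2049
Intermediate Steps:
R(D) = -114 (R(D) = 12 + 2*(-63) = 12 - 126 = -114)
R(-47) - (194 - 1*2357) = -114 - (194 - 1*2357) = -114 - (194 - 2357) = -114 - 1*(-2163) = -114 + 2163 = 2049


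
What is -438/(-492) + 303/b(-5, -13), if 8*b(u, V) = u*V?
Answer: 203513/5330 ≈ 38.183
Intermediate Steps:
b(u, V) = V*u/8 (b(u, V) = (u*V)/8 = (V*u)/8 = V*u/8)
-438/(-492) + 303/b(-5, -13) = -438/(-492) + 303/(((1/8)*(-13)*(-5))) = -438*(-1/492) + 303/(65/8) = 73/82 + 303*(8/65) = 73/82 + 2424/65 = 203513/5330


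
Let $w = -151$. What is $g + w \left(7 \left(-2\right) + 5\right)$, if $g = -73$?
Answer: $1286$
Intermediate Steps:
$g + w \left(7 \left(-2\right) + 5\right) = -73 - 151 \left(7 \left(-2\right) + 5\right) = -73 - 151 \left(-14 + 5\right) = -73 - -1359 = -73 + 1359 = 1286$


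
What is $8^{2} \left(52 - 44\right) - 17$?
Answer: $495$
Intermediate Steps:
$8^{2} \left(52 - 44\right) - 17 = 64 \left(52 - 44\right) - 17 = 64 \cdot 8 - 17 = 512 - 17 = 495$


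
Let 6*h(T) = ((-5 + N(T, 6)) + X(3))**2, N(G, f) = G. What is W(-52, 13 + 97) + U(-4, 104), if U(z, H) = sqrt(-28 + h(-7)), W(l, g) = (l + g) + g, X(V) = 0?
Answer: 168 + 2*I ≈ 168.0 + 2.0*I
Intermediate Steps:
h(T) = (-5 + T)**2/6 (h(T) = ((-5 + T) + 0)**2/6 = (-5 + T)**2/6)
W(l, g) = l + 2*g (W(l, g) = (g + l) + g = l + 2*g)
U(z, H) = 2*I (U(z, H) = sqrt(-28 + (-5 - 7)**2/6) = sqrt(-28 + (1/6)*(-12)**2) = sqrt(-28 + (1/6)*144) = sqrt(-28 + 24) = sqrt(-4) = 2*I)
W(-52, 13 + 97) + U(-4, 104) = (-52 + 2*(13 + 97)) + 2*I = (-52 + 2*110) + 2*I = (-52 + 220) + 2*I = 168 + 2*I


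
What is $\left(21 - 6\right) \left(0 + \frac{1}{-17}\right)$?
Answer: $- \frac{15}{17} \approx -0.88235$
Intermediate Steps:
$\left(21 - 6\right) \left(0 + \frac{1}{-17}\right) = 15 \left(0 - \frac{1}{17}\right) = 15 \left(- \frac{1}{17}\right) = - \frac{15}{17}$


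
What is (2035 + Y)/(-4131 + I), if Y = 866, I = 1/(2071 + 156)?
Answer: -6460527/9199736 ≈ -0.70225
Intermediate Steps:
I = 1/2227 ≈ 0.00044903
(2035 + Y)/(-4131 + I) = (2035 + 866)/(-4131 + 1/2227) = 2901/(-9199736/2227) = 2901*(-2227/9199736) = -6460527/9199736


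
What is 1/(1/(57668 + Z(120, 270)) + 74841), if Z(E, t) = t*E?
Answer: 90068/6740779189 ≈ 1.3362e-5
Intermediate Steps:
Z(E, t) = E*t
1/(1/(57668 + Z(120, 270)) + 74841) = 1/(1/(57668 + 120*270) + 74841) = 1/(1/(57668 + 32400) + 74841) = 1/(1/90068 + 74841) = 1/(6740779189/90068) = 90068/6740779189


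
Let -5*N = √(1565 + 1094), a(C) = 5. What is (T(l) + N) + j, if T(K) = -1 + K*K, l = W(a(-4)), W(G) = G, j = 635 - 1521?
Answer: -862 - √2659/5 ≈ -872.31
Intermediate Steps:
j = -886
N = -√2659/5 (N = -√(1565 + 1094)/5 = -√2659/5 ≈ -10.313)
l = 5
T(K) = -1 + K²
(T(l) + N) + j = ((-1 + 5²) - √2659/5) - 886 = ((-1 + 25) - √2659/5) - 886 = (24 - √2659/5) - 886 = -862 - √2659/5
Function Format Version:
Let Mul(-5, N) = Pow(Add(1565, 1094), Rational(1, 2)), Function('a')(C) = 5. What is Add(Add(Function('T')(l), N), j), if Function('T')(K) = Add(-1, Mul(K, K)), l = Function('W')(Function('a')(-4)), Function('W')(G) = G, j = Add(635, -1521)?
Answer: Add(-862, Mul(Rational(-1, 5), Pow(2659, Rational(1, 2)))) ≈ -872.31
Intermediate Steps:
j = -886
N = Mul(Rational(-1, 5), Pow(2659, Rational(1, 2))) (N = Mul(Rational(-1, 5), Pow(Add(1565, 1094), Rational(1, 2))) = Mul(Rational(-1, 5), Pow(2659, Rational(1, 2))) ≈ -10.313)
l = 5
Function('T')(K) = Add(-1, Pow(K, 2))
Add(Add(Function('T')(l), N), j) = Add(Add(Add(-1, Pow(5, 2)), Mul(Rational(-1, 5), Pow(2659, Rational(1, 2)))), -886) = Add(Add(Add(-1, 25), Mul(Rational(-1, 5), Pow(2659, Rational(1, 2)))), -886) = Add(Add(24, Mul(Rational(-1, 5), Pow(2659, Rational(1, 2)))), -886) = Add(-862, Mul(Rational(-1, 5), Pow(2659, Rational(1, 2))))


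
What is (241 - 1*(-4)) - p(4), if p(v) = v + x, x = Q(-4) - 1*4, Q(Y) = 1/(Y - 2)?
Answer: 1471/6 ≈ 245.17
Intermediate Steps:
Q(Y) = 1/(-2 + Y)
x = -25/6 (x = 1/(-2 - 4) - 1*4 = 1/(-6) - 4 = -1/6 - 4 = -25/6 ≈ -4.1667)
p(v) = -25/6 + v (p(v) = v - 25/6 = -25/6 + v)
(241 - 1*(-4)) - p(4) = (241 - 1*(-4)) - (-25/6 + 4) = (241 + 4) - 1*(-1/6) = 245 + 1/6 = 1471/6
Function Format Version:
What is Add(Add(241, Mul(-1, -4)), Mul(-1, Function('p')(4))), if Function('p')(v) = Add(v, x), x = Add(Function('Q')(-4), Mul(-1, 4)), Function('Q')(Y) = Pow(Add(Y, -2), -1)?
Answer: Rational(1471, 6) ≈ 245.17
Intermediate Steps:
Function('Q')(Y) = Pow(Add(-2, Y), -1)
x = Rational(-25, 6) (x = Add(Pow(Add(-2, -4), -1), Mul(-1, 4)) = Add(Pow(-6, -1), -4) = Add(Rational(-1, 6), -4) = Rational(-25, 6) ≈ -4.1667)
Function('p')(v) = Add(Rational(-25, 6), v) (Function('p')(v) = Add(v, Rational(-25, 6)) = Add(Rational(-25, 6), v))
Add(Add(241, Mul(-1, -4)), Mul(-1, Function('p')(4))) = Add(Add(241, Mul(-1, -4)), Mul(-1, Add(Rational(-25, 6), 4))) = Add(Add(241, 4), Mul(-1, Rational(-1, 6))) = Add(245, Rational(1, 6)) = Rational(1471, 6)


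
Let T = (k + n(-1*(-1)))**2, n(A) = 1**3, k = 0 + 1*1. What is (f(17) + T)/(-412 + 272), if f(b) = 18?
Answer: -11/70 ≈ -0.15714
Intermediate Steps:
k = 1 (k = 0 + 1 = 1)
n(A) = 1
T = 4 (T = (1 + 1)**2 = 2**2 = 4)
(f(17) + T)/(-412 + 272) = (18 + 4)/(-412 + 272) = 22/(-140) = 22*(-1/140) = -11/70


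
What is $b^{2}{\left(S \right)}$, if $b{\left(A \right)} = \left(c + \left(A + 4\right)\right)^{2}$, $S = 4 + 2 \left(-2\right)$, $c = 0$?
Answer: $256$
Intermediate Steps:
$S = 0$ ($S = 4 - 4 = 0$)
$b{\left(A \right)} = \left(4 + A\right)^{2}$ ($b{\left(A \right)} = \left(0 + \left(A + 4\right)\right)^{2} = \left(0 + \left(4 + A\right)\right)^{2} = \left(4 + A\right)^{2}$)
$b^{2}{\left(S \right)} = \left(\left(4 + 0\right)^{2}\right)^{2} = \left(4^{2}\right)^{2} = 16^{2} = 256$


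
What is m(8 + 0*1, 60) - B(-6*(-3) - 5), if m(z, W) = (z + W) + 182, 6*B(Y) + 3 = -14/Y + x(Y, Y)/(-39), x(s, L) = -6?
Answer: 6517/26 ≈ 250.65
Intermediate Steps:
B(Y) = -37/78 - 7/(3*Y) (B(Y) = -½ + (-14/Y - 6/(-39))/6 = -½ + (-14/Y - 6*(-1/39))/6 = -½ + (-14/Y + 2/13)/6 = -½ + (2/13 - 14/Y)/6 = -½ + (1/39 - 7/(3*Y)) = -37/78 - 7/(3*Y))
m(z, W) = 182 + W + z (m(z, W) = (W + z) + 182 = 182 + W + z)
m(8 + 0*1, 60) - B(-6*(-3) - 5) = (182 + 60 + (8 + 0*1)) - (-182 - 37*(-6*(-3) - 5))/(78*(-6*(-3) - 5)) = (182 + 60 + (8 + 0)) - (-182 - 37*(18 - 5))/(78*(18 - 5)) = (182 + 60 + 8) - (-182 - 37*13)/(78*13) = 250 - (-182 - 481)/(78*13) = 250 - (-663)/(78*13) = 250 - 1*(-17/26) = 250 + 17/26 = 6517/26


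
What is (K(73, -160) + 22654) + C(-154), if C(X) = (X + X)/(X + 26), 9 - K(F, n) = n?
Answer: 730413/32 ≈ 22825.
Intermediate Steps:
K(F, n) = 9 - n
C(X) = 2*X/(26 + X) (C(X) = (2*X)/(26 + X) = 2*X/(26 + X))
(K(73, -160) + 22654) + C(-154) = ((9 - 1*(-160)) + 22654) + 2*(-154)/(26 - 154) = ((9 + 160) + 22654) + 2*(-154)/(-128) = (169 + 22654) + 2*(-154)*(-1/128) = 22823 + 77/32 = 730413/32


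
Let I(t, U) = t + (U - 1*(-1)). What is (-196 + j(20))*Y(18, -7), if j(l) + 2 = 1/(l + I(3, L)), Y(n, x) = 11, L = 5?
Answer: -63151/29 ≈ -2177.6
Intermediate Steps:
I(t, U) = 1 + U + t (I(t, U) = t + (U + 1) = t + (1 + U) = 1 + U + t)
j(l) = -2 + 1/(9 + l) (j(l) = -2 + 1/(l + (1 + 5 + 3)) = -2 + 1/(l + 9) = -2 + 1/(9 + l))
(-196 + j(20))*Y(18, -7) = (-196 + (-17 - 2*20)/(9 + 20))*11 = (-196 + (-17 - 40)/29)*11 = (-196 + (1/29)*(-57))*11 = (-196 - 57/29)*11 = -5741/29*11 = -63151/29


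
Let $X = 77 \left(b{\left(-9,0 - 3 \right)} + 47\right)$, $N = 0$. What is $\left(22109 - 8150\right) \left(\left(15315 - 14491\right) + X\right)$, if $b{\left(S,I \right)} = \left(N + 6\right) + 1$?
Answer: $69543738$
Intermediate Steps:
$b{\left(S,I \right)} = 7$ ($b{\left(S,I \right)} = \left(0 + 6\right) + 1 = 6 + 1 = 7$)
$X = 4158$ ($X = 77 \left(7 + 47\right) = 77 \cdot 54 = 4158$)
$\left(22109 - 8150\right) \left(\left(15315 - 14491\right) + X\right) = \left(22109 - 8150\right) \left(\left(15315 - 14491\right) + 4158\right) = 13959 \left(824 + 4158\right) = 13959 \cdot 4982 = 69543738$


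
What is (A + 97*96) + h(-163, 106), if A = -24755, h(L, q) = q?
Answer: -15337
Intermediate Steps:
(A + 97*96) + h(-163, 106) = (-24755 + 97*96) + 106 = (-24755 + 9312) + 106 = -15443 + 106 = -15337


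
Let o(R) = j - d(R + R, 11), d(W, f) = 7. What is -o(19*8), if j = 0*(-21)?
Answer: 7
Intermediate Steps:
j = 0
o(R) = -7 (o(R) = 0 - 1*7 = 0 - 7 = -7)
-o(19*8) = -1*(-7) = 7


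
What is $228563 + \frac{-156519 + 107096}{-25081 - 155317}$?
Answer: $\frac{41232357497}{180398} \approx 2.2856 \cdot 10^{5}$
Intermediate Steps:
$228563 + \frac{-156519 + 107096}{-25081 - 155317} = 228563 - \frac{49423}{-180398} = 228563 - - \frac{49423}{180398} = 228563 + \frac{49423}{180398} = \frac{41232357497}{180398}$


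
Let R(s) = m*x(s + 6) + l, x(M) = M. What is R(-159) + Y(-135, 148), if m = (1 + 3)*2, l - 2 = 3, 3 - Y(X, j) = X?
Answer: -1081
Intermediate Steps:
Y(X, j) = 3 - X
l = 5 (l = 2 + 3 = 5)
m = 8 (m = 4*2 = 8)
R(s) = 53 + 8*s (R(s) = 8*(s + 6) + 5 = 8*(6 + s) + 5 = (48 + 8*s) + 5 = 53 + 8*s)
R(-159) + Y(-135, 148) = (53 + 8*(-159)) + (3 - 1*(-135)) = (53 - 1272) + (3 + 135) = -1219 + 138 = -1081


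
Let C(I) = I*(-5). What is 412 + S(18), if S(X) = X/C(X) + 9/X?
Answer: 4123/10 ≈ 412.30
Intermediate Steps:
C(I) = -5*I
S(X) = -⅕ + 9/X (S(X) = X/((-5*X)) + 9/X = X*(-1/(5*X)) + 9/X = -⅕ + 9/X)
412 + S(18) = 412 + (⅕)*(45 - 1*18)/18 = 412 + (⅕)*(1/18)*(45 - 18) = 412 + (⅕)*(1/18)*27 = 412 + 3/10 = 4123/10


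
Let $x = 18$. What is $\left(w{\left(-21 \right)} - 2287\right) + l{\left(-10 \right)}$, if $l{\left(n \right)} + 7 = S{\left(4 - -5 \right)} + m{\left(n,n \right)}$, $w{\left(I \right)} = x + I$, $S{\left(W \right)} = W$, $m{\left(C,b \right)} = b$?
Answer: $-2298$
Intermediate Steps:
$w{\left(I \right)} = 18 + I$
$l{\left(n \right)} = 2 + n$ ($l{\left(n \right)} = -7 + \left(\left(4 - -5\right) + n\right) = -7 + \left(\left(4 + 5\right) + n\right) = -7 + \left(9 + n\right) = 2 + n$)
$\left(w{\left(-21 \right)} - 2287\right) + l{\left(-10 \right)} = \left(\left(18 - 21\right) - 2287\right) + \left(2 - 10\right) = \left(-3 - 2287\right) - 8 = -2290 - 8 = -2298$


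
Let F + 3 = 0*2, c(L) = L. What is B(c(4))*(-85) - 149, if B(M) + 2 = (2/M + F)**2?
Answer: -2041/4 ≈ -510.25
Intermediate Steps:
F = -3 (F = -3 + 0*2 = -3 + 0 = -3)
B(M) = -2 + (-3 + 2/M)**2 (B(M) = -2 + (2/M - 3)**2 = -2 + (-3 + 2/M)**2)
B(c(4))*(-85) - 149 = (7 - 12/4 + 4/4**2)*(-85) - 149 = (7 - 12*1/4 + 4*(1/16))*(-85) - 149 = (7 - 3 + 1/4)*(-85) - 149 = (17/4)*(-85) - 149 = -1445/4 - 149 = -2041/4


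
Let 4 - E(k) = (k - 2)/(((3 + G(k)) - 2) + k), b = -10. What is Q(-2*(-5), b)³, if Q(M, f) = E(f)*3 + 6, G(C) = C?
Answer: 28652616/6859 ≈ 4177.4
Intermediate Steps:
E(k) = 4 - (-2 + k)/(1 + 2*k) (E(k) = 4 - (k - 2)/(((3 + k) - 2) + k) = 4 - (-2 + k)/((1 + k) + k) = 4 - (-2 + k)/(1 + 2*k))
Q(M, f) = 6 + 3*(6 + 7*f)/(1 + 2*f) (Q(M, f) = ((6 + 7*f)/(1 + 2*f))*3 + 6 = 3*(6 + 7*f)/(1 + 2*f) + 6 = 6 + 3*(6 + 7*f)/(1 + 2*f))
Q(-2*(-5), b)³ = (3*(8 + 11*(-10))/(1 + 2*(-10)))³ = (3*(8 - 110)/(1 - 20))³ = (3*(-102)/(-19))³ = (3*(-1/19)*(-102))³ = (306/19)³ = 28652616/6859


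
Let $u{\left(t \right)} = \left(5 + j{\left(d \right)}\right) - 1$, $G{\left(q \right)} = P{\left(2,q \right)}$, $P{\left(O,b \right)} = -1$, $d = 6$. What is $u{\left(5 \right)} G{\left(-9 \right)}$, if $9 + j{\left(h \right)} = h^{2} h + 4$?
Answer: $-215$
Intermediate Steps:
$G{\left(q \right)} = -1$
$j{\left(h \right)} = -5 + h^{3}$ ($j{\left(h \right)} = -9 + \left(h^{2} h + 4\right) = -9 + \left(h^{3} + 4\right) = -9 + \left(4 + h^{3}\right) = -5 + h^{3}$)
$u{\left(t \right)} = 215$ ($u{\left(t \right)} = \left(5 - \left(5 - 6^{3}\right)\right) - 1 = \left(5 + \left(-5 + 216\right)\right) - 1 = \left(5 + 211\right) - 1 = 216 - 1 = 215$)
$u{\left(5 \right)} G{\left(-9 \right)} = 215 \left(-1\right) = -215$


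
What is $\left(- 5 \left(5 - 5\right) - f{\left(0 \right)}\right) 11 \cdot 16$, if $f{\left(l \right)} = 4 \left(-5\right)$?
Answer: $3520$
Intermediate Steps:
$f{\left(l \right)} = -20$
$\left(- 5 \left(5 - 5\right) - f{\left(0 \right)}\right) 11 \cdot 16 = \left(- 5 \left(5 - 5\right) - -20\right) 11 \cdot 16 = \left(\left(-5\right) 0 + 20\right) 11 \cdot 16 = \left(0 + 20\right) 11 \cdot 16 = 20 \cdot 11 \cdot 16 = 220 \cdot 16 = 3520$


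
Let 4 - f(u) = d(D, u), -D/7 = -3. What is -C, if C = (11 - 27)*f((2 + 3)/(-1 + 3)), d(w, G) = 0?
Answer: 64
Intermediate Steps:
D = 21 (D = -7*(-3) = 21)
f(u) = 4 (f(u) = 4 - 1*0 = 4 + 0 = 4)
C = -64 (C = (11 - 27)*4 = -16*4 = -64)
-C = -1*(-64) = 64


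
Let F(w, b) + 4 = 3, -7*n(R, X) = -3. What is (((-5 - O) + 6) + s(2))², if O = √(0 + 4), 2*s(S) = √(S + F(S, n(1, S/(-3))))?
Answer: ¼ ≈ 0.25000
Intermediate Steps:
n(R, X) = 3/7 (n(R, X) = -⅐*(-3) = 3/7)
F(w, b) = -1 (F(w, b) = -4 + 3 = -1)
s(S) = √(-1 + S)/2 (s(S) = √(S - 1)/2 = √(-1 + S)/2)
O = 2 (O = √4 = 2)
(((-5 - O) + 6) + s(2))² = (((-5 - 1*2) + 6) + √(-1 + 2)/2)² = (((-5 - 2) + 6) + √1/2)² = ((-7 + 6) + (½)*1)² = (-1 + ½)² = (-½)² = ¼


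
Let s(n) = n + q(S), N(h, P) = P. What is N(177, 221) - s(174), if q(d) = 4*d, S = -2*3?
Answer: 71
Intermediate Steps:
S = -6
s(n) = -24 + n (s(n) = n + 4*(-6) = n - 24 = -24 + n)
N(177, 221) - s(174) = 221 - (-24 + 174) = 221 - 1*150 = 221 - 150 = 71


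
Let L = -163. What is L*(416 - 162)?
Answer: -41402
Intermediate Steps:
L*(416 - 162) = -163*(416 - 162) = -163*254 = -41402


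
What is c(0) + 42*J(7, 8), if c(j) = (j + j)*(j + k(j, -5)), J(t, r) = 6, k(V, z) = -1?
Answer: 252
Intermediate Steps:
c(j) = 2*j*(-1 + j) (c(j) = (j + j)*(j - 1) = (2*j)*(-1 + j) = 2*j*(-1 + j))
c(0) + 42*J(7, 8) = 2*0*(-1 + 0) + 42*6 = 2*0*(-1) + 252 = 0 + 252 = 252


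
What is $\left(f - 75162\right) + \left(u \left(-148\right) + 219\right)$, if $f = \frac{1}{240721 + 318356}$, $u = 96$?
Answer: $- \frac{49842273626}{559077} \approx -89151.0$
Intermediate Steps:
$f = \frac{1}{559077} \approx 1.7887 \cdot 10^{-6}$
$\left(f - 75162\right) + \left(u \left(-148\right) + 219\right) = \left(\frac{1}{559077} - 75162\right) + \left(96 \left(-148\right) + 219\right) = - \frac{42021345473}{559077} + \left(-14208 + 219\right) = - \frac{42021345473}{559077} - 13989 = - \frac{49842273626}{559077}$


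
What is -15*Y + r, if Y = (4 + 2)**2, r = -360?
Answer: -900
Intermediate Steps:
Y = 36 (Y = 6**2 = 36)
-15*Y + r = -15*36 - 360 = -540 - 360 = -900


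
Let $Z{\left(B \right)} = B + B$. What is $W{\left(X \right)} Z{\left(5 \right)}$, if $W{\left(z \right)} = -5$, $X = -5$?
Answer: $-50$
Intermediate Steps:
$Z{\left(B \right)} = 2 B$
$W{\left(X \right)} Z{\left(5 \right)} = - 5 \cdot 2 \cdot 5 = \left(-5\right) 10 = -50$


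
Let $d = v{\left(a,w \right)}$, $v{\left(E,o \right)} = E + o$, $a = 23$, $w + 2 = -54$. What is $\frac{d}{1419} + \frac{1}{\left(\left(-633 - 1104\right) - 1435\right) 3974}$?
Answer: $- \frac{12605571}{542037704} \approx -0.023256$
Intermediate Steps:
$w = -56$ ($w = -2 - 54 = -56$)
$d = -33$ ($d = 23 - 56 = -33$)
$\frac{d}{1419} + \frac{1}{\left(\left(-633 - 1104\right) - 1435\right) 3974} = - \frac{33}{1419} + \frac{1}{\left(\left(-633 - 1104\right) - 1435\right) 3974} = \left(-33\right) \frac{1}{1419} + \frac{1}{-1737 - 1435} \cdot \frac{1}{3974} = - \frac{1}{43} + \frac{1}{-3172} \cdot \frac{1}{3974} = - \frac{1}{43} - \frac{1}{12605528} = - \frac{12605571}{542037704}$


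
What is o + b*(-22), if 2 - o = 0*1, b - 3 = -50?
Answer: 1036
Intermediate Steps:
b = -47 (b = 3 - 50 = -47)
o = 2 (o = 2 - 0 = 2 - 1*0 = 2 + 0 = 2)
o + b*(-22) = 2 - 47*(-22) = 2 + 1034 = 1036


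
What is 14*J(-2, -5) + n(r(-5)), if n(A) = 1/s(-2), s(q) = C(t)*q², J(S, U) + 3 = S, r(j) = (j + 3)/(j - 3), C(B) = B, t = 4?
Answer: -1119/16 ≈ -69.938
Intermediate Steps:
r(j) = (3 + j)/(-3 + j)
J(S, U) = -3 + S
s(q) = 4*q²
n(A) = 1/16 (n(A) = 1/(4*(-2)²) = 1/(4*4) = 1/16)
14*J(-2, -5) + n(r(-5)) = 14*(-3 - 2) + 1/16 = 14*(-5) + 1/16 = -70 + 1/16 = -1119/16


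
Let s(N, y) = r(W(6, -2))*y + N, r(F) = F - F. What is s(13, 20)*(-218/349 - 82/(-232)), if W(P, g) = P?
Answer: -142727/40484 ≈ -3.5255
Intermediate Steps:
r(F) = 0
s(N, y) = N (s(N, y) = 0*y + N = 0 + N = N)
s(13, 20)*(-218/349 - 82/(-232)) = 13*(-218/349 - 82/(-232)) = 13*(-218*1/349 - 82*(-1/232)) = 13*(-218/349 + 41/116) = 13*(-10979/40484) = -142727/40484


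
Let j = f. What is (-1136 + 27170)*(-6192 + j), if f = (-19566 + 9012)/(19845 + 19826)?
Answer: -6395340251124/39671 ≈ -1.6121e+8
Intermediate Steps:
f = -10554/39671 ≈ -0.26604
j = -10554/39671 ≈ -0.26604
(-1136 + 27170)*(-6192 + j) = (-1136 + 27170)*(-6192 - 10554/39671) = 26034*(-245653386/39671) = -6395340251124/39671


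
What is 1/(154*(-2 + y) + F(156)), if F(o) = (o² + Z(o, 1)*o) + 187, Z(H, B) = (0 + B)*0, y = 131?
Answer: 1/44389 ≈ 2.2528e-5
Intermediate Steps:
Z(H, B) = 0 (Z(H, B) = B*0 = 0)
F(o) = 187 + o² (F(o) = (o² + 0*o) + 187 = (o² + 0) + 187 = o² + 187 = 187 + o²)
1/(154*(-2 + y) + F(156)) = 1/(154*(-2 + 131) + (187 + 156²)) = 1/(154*129 + (187 + 24336)) = 1/(19866 + 24523) = 1/44389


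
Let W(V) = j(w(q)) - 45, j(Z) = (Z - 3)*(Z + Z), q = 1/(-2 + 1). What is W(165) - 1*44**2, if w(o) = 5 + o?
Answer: -1973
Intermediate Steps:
q = -1 (q = 1/(-1) = -1)
j(Z) = 2*Z*(-3 + Z) (j(Z) = (-3 + Z)*(2*Z) = 2*Z*(-3 + Z))
W(V) = -37 (W(V) = 2*(5 - 1)*(-3 + (5 - 1)) - 45 = 2*4*(-3 + 4) - 45 = 2*4*1 - 45 = 8 - 45 = -37)
W(165) - 1*44**2 = -37 - 1*44**2 = -37 - 1*1936 = -37 - 1936 = -1973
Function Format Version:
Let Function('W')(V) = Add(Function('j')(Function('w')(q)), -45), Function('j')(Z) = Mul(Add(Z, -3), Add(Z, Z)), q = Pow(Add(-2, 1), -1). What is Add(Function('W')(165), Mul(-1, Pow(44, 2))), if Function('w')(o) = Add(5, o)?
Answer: -1973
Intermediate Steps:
q = -1 (q = Pow(-1, -1) = -1)
Function('j')(Z) = Mul(2, Z, Add(-3, Z)) (Function('j')(Z) = Mul(Add(-3, Z), Mul(2, Z)) = Mul(2, Z, Add(-3, Z)))
Function('W')(V) = -37 (Function('W')(V) = Add(Mul(2, Add(5, -1), Add(-3, Add(5, -1))), -45) = Add(Mul(2, 4, Add(-3, 4)), -45) = Add(Mul(2, 4, 1), -45) = Add(8, -45) = -37)
Add(Function('W')(165), Mul(-1, Pow(44, 2))) = Add(-37, Mul(-1, Pow(44, 2))) = Add(-37, Mul(-1, 1936)) = Add(-37, -1936) = -1973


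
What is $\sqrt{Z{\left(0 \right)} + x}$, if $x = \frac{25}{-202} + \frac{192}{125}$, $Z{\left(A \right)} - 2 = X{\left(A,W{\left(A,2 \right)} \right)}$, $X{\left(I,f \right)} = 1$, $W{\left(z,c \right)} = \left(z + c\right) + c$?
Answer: $\frac{\sqrt{112523090}}{5050} \approx 2.1005$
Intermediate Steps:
$W{\left(z,c \right)} = z + 2 c$ ($W{\left(z,c \right)} = \left(c + z\right) + c = z + 2 c$)
$Z{\left(A \right)} = 3$ ($Z{\left(A \right)} = 2 + 1 = 3$)
$x = \frac{35659}{25250}$ ($x = 25 \left(- \frac{1}{202}\right) + 192 \cdot \frac{1}{125} = - \frac{25}{202} + \frac{192}{125} = \frac{35659}{25250} \approx 1.4122$)
$\sqrt{Z{\left(0 \right)} + x} = \sqrt{3 + \frac{35659}{25250}} = \sqrt{\frac{111409}{25250}} = \frac{\sqrt{112523090}}{5050}$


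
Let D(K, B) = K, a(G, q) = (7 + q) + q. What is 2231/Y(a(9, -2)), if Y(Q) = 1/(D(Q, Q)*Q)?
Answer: 20079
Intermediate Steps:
a(G, q) = 7 + 2*q
Y(Q) = Q⁻² (Y(Q) = 1/(Q*Q) = 1/(Q²) = Q⁻²)
2231/Y(a(9, -2)) = 2231/((7 + 2*(-2))⁻²) = 2231/((7 - 4)⁻²) = 2231/(3⁻²) = 2231/(⅑) = 2231*9 = 20079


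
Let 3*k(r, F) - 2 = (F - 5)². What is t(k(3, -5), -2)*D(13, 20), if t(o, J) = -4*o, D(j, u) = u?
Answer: -2720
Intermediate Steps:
k(r, F) = ⅔ + (-5 + F)²/3 (k(r, F) = ⅔ + (F - 5)²/3 = ⅔ + (-5 + F)²/3)
t(k(3, -5), -2)*D(13, 20) = -4*(⅔ + (-5 - 5)²/3)*20 = -4*(⅔ + (⅓)*(-10)²)*20 = -4*(⅔ + (⅓)*100)*20 = -4*(⅔ + 100/3)*20 = -4*34*20 = -136*20 = -2720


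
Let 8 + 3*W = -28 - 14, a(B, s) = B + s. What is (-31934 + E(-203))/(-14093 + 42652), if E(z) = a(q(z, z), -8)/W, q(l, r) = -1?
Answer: -1596673/1427950 ≈ -1.1182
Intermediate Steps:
W = -50/3 (W = -8/3 + (-28 - 14)/3 = -8/3 + (⅓)*(-42) = -8/3 - 14 = -50/3 ≈ -16.667)
E(z) = 27/50 (E(z) = (-1 - 8)/(-50/3) = -9*(-3/50) = 27/50)
(-31934 + E(-203))/(-14093 + 42652) = (-31934 + 27/50)/(-14093 + 42652) = -1596673/50/28559 = -1596673/50*1/28559 = -1596673/1427950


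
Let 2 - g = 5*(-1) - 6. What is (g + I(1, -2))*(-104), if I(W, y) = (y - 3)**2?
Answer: -3952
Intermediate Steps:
g = 13 (g = 2 - (5*(-1) - 6) = 2 - (-5 - 6) = 2 - 1*(-11) = 2 + 11 = 13)
I(W, y) = (-3 + y)**2
(g + I(1, -2))*(-104) = (13 + (-3 - 2)**2)*(-104) = (13 + (-5)**2)*(-104) = (13 + 25)*(-104) = 38*(-104) = -3952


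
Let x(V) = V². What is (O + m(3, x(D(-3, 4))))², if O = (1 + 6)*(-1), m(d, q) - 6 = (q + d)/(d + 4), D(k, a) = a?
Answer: 144/49 ≈ 2.9388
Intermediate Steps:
m(d, q) = 6 + (d + q)/(4 + d) (m(d, q) = 6 + (q + d)/(d + 4) = 6 + (d + q)/(4 + d))
O = -7 (O = 7*(-1) = -7)
(O + m(3, x(D(-3, 4))))² = (-7 + (24 + 4² + 7*3)/(4 + 3))² = (-7 + (24 + 16 + 21)/7)² = (-7 + (⅐)*61)² = (-7 + 61/7)² = (12/7)² = 144/49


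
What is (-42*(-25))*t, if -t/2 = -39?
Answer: 81900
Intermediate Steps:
t = 78 (t = -2*(-39) = 78)
(-42*(-25))*t = -42*(-25)*78 = 1050*78 = 81900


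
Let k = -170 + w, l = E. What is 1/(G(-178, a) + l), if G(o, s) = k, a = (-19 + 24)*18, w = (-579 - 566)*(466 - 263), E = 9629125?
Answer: 1/9396520 ≈ 1.0642e-7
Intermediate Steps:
w = -232435 (w = -1145*203 = -232435)
a = 90 (a = 5*18 = 90)
l = 9629125
k = -232605 (k = -170 - 232435 = -232605)
G(o, s) = -232605
1/(G(-178, a) + l) = 1/(-232605 + 9629125) = 1/9396520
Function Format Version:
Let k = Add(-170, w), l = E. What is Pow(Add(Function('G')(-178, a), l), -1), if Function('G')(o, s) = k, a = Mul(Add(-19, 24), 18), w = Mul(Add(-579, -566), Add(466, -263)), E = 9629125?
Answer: Rational(1, 9396520) ≈ 1.0642e-7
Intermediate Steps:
w = -232435 (w = Mul(-1145, 203) = -232435)
a = 90 (a = Mul(5, 18) = 90)
l = 9629125
k = -232605 (k = Add(-170, -232435) = -232605)
Function('G')(o, s) = -232605
Pow(Add(Function('G')(-178, a), l), -1) = Pow(Add(-232605, 9629125), -1) = Pow(9396520, -1) = Rational(1, 9396520)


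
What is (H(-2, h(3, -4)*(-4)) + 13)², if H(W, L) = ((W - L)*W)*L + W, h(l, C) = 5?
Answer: 534361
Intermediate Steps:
H(W, L) = W + L*W*(W - L) (H(W, L) = (W*(W - L))*L + W = L*W*(W - L) + W = W + L*W*(W - L))
(H(-2, h(3, -4)*(-4)) + 13)² = (-2*(1 - (5*(-4))² + (5*(-4))*(-2)) + 13)² = (-2*(1 - 1*(-20)² - 20*(-2)) + 13)² = (-2*(1 - 1*400 + 40) + 13)² = (-2*(1 - 400 + 40) + 13)² = (-2*(-359) + 13)² = (718 + 13)² = 731² = 534361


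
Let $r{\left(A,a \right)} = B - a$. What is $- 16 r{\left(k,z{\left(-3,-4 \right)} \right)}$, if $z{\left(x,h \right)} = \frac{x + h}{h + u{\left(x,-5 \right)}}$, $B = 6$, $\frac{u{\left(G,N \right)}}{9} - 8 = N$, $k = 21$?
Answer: $- \frac{2320}{23} \approx -100.87$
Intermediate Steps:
$u{\left(G,N \right)} = 72 + 9 N$
$z{\left(x,h \right)} = \frac{h + x}{27 + h}$ ($z{\left(x,h \right)} = \frac{x + h}{h + \left(72 + 9 \left(-5\right)\right)} = \frac{h + x}{h + \left(72 - 45\right)} = \frac{h + x}{h + 27} = \frac{h + x}{27 + h}$)
$r{\left(A,a \right)} = 6 - a$
$- 16 r{\left(k,z{\left(-3,-4 \right)} \right)} = - 16 \left(6 - \frac{-4 - 3}{27 - 4}\right) = - 16 \left(6 - \frac{1}{23} \left(-7\right)\right) = - 16 \left(6 - - \frac{7}{23}\right) = - 16 \left(6 + \frac{7}{23}\right) = \left(-16\right) \frac{145}{23} = - \frac{2320}{23}$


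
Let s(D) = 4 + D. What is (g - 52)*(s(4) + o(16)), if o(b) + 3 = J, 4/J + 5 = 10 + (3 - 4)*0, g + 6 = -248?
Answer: -8874/5 ≈ -1774.8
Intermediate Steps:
g = -254 (g = -6 - 248 = -254)
J = ⅘ (J = 4/(-5 + (10 + (3 - 4)*0)) = 4/(-5 + (10 - 1*0)) = 4/(-5 + (10 + 0)) = 4/(-5 + 10) = 4/5 = 4*(⅕) = ⅘ ≈ 0.80000)
o(b) = -11/5 (o(b) = -3 + ⅘ = -11/5)
(g - 52)*(s(4) + o(16)) = (-254 - 52)*((4 + 4) - 11/5) = -306*(8 - 11/5) = -306*29/5 = -8874/5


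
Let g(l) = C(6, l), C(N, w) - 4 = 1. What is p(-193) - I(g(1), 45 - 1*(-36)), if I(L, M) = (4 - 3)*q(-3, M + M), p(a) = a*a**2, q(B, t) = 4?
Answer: -7189061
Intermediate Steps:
C(N, w) = 5 (C(N, w) = 4 + 1 = 5)
g(l) = 5
p(a) = a**3
I(L, M) = 4 (I(L, M) = (4 - 3)*4 = 1*4 = 4)
p(-193) - I(g(1), 45 - 1*(-36)) = (-193)**3 - 1*4 = -7189057 - 4 = -7189061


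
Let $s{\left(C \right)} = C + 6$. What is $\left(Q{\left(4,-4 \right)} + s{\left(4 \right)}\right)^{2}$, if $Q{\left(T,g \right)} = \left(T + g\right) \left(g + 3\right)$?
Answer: $100$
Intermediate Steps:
$Q{\left(T,g \right)} = \left(3 + g\right) \left(T + g\right)$ ($Q{\left(T,g \right)} = \left(T + g\right) \left(3 + g\right) = \left(3 + g\right) \left(T + g\right)$)
$s{\left(C \right)} = 6 + C$
$\left(Q{\left(4,-4 \right)} + s{\left(4 \right)}\right)^{2} = \left(\left(\left(-4\right)^{2} + 3 \cdot 4 + 3 \left(-4\right) + 4 \left(-4\right)\right) + \left(6 + 4\right)\right)^{2} = \left(\left(16 + 12 - 12 - 16\right) + 10\right)^{2} = \left(0 + 10\right)^{2} = 10^{2} = 100$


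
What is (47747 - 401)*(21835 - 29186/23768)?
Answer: 6142493605131/5942 ≈ 1.0337e+9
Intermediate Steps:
(47747 - 401)*(21835 - 29186/23768) = 47346*(21835 - 29186*1/23768) = 47346*(21835 - 14593/11884) = 47346*(259472547/11884) = 6142493605131/5942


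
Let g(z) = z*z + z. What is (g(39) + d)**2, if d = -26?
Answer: 2353156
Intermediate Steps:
g(z) = z + z**2 (g(z) = z**2 + z = z + z**2)
(g(39) + d)**2 = (39*(1 + 39) - 26)**2 = (39*40 - 26)**2 = (1560 - 26)**2 = 1534**2 = 2353156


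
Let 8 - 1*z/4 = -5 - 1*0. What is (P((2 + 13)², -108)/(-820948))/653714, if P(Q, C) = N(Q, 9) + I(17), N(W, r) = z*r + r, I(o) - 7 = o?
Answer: -501/536665200872 ≈ -9.3354e-10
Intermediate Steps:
I(o) = 7 + o
z = 52 (z = 32 - 4*(-5 - 1*0) = 32 - 4*(-5 + 0) = 32 - 4*(-5) = 32 + 20 = 52)
N(W, r) = 53*r (N(W, r) = 52*r + r = 53*r)
P(Q, C) = 501 (P(Q, C) = 53*9 + (7 + 17) = 477 + 24 = 501)
(P((2 + 13)², -108)/(-820948))/653714 = (501/(-820948))/653714 = (501*(-1/820948))*(1/653714) = -501/820948*1/653714 = -501/536665200872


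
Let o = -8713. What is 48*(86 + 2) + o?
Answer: -4489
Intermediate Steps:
48*(86 + 2) + o = 48*(86 + 2) - 8713 = 48*88 - 8713 = 4224 - 8713 = -4489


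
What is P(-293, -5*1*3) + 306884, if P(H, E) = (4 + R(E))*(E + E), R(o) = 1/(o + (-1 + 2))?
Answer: 2147363/7 ≈ 3.0677e+5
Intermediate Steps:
R(o) = 1/(1 + o) (R(o) = 1/(o + 1) = 1/(1 + o))
P(H, E) = 2*E*(4 + 1/(1 + E)) (P(H, E) = (4 + 1/(1 + E))*(E + E) = (4 + 1/(1 + E))*(2*E) = 2*E*(4 + 1/(1 + E)))
P(-293, -5*1*3) + 306884 = 2*(-5*1*3)*(5 + 4*(-5*1*3))/(1 - 5*1*3) + 306884 = 2*(-5*3)*(5 + 4*(-5*3))/(1 - 5*3) + 306884 = 2*(-15)*(5 + 4*(-15))/(1 - 15) + 306884 = 2*(-15)*(5 - 60)/(-14) + 306884 = 2*(-15)*(-1/14)*(-55) + 306884 = -825/7 + 306884 = 2147363/7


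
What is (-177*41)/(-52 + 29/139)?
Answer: 1008723/7199 ≈ 140.12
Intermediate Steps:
(-177*41)/(-52 + 29/139) = -7257/(-52 + 29*(1/139)) = -7257/(-52 + 29/139) = -7257/(-7199/139) = -7257*(-139/7199) = 1008723/7199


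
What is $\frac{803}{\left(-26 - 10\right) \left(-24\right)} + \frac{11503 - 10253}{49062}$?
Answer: $\frac{6746131}{7064928} \approx 0.95488$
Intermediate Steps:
$\frac{803}{\left(-26 - 10\right) \left(-24\right)} + \frac{11503 - 10253}{49062} = \frac{803}{\left(-36\right) \left(-24\right)} + 1250 \cdot \frac{1}{49062} = \frac{803}{864} + \frac{625}{24531} = \frac{6746131}{7064928}$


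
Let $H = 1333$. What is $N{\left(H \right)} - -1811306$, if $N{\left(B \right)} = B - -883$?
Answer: $1813522$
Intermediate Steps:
$N{\left(B \right)} = 883 + B$ ($N{\left(B \right)} = B + 883 = 883 + B$)
$N{\left(H \right)} - -1811306 = \left(883 + 1333\right) - -1811306 = 2216 + 1811306 = 1813522$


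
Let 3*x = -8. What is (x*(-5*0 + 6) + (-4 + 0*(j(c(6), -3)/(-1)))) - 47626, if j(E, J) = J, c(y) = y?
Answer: -47646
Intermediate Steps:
x = -8/3 (x = (⅓)*(-8) = -8/3 ≈ -2.6667)
(x*(-5*0 + 6) + (-4 + 0*(j(c(6), -3)/(-1)))) - 47626 = (-8*(-5*0 + 6)/3 + (-4 + 0*(-3/(-1)))) - 47626 = (-8*(0 + 6)/3 + (-4 + 0*(-3*(-1)))) - 47626 = (-8/3*6 + (-4 + 0*3)) - 47626 = (-16 + (-4 + 0)) - 47626 = (-16 - 4) - 47626 = -20 - 47626 = -47646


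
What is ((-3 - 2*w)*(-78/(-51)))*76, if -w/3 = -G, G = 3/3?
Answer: -17784/17 ≈ -1046.1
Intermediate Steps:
G = 1 (G = 3*(⅓) = 1)
w = 3 (w = -(-3) = -3*(-1) = 3)
((-3 - 2*w)*(-78/(-51)))*76 = ((-3 - 2*3)*(-78/(-51)))*76 = ((-3 - 6)*(-78*(-1/51)))*76 = -9*26/17*76 = -234/17*76 = -17784/17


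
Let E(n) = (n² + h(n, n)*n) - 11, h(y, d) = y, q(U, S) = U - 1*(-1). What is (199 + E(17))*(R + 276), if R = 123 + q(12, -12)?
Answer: 315592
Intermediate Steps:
q(U, S) = 1 + U (q(U, S) = U + 1 = 1 + U)
R = 136 (R = 123 + (1 + 12) = 123 + 13 = 136)
E(n) = -11 + 2*n² (E(n) = (n² + n*n) - 11 = (n² + n²) - 11 = 2*n² - 11 = -11 + 2*n²)
(199 + E(17))*(R + 276) = (199 + (-11 + 2*17²))*(136 + 276) = (199 + (-11 + 2*289))*412 = (199 + (-11 + 578))*412 = (199 + 567)*412 = 766*412 = 315592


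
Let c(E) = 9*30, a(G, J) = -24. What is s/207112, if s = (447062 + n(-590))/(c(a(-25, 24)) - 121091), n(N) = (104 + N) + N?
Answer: -222993/12511739476 ≈ -1.7823e-5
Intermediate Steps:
n(N) = 104 + 2*N
c(E) = 270
s = -445986/120821 (s = (447062 + (104 + 2*(-590)))/(270 - 121091) = (447062 + (104 - 1180))/(-120821) = (447062 - 1076)*(-1/120821) = 445986*(-1/120821) = -445986/120821 ≈ -3.6913)
s/207112 = -445986/120821/207112 = -445986/120821*1/207112 = -222993/12511739476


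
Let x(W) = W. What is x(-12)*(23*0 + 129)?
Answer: -1548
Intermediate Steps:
x(-12)*(23*0 + 129) = -12*(23*0 + 129) = -12*(0 + 129) = -12*129 = -1548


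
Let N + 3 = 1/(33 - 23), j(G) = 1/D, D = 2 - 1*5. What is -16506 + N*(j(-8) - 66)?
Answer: -489409/30 ≈ -16314.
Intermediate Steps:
D = -3 (D = 2 - 5 = -3)
j(G) = -⅓ (j(G) = 1/(-3) = -⅓)
N = -29/10 (N = -3 + 1/(33 - 23) = -3 + 1/10 = -3 + ⅒ = -29/10 ≈ -2.9000)
-16506 + N*(j(-8) - 66) = -16506 - 29*(-⅓ - 66)/10 = -16506 - 29/10*(-199/3) = -16506 + 5771/30 = -489409/30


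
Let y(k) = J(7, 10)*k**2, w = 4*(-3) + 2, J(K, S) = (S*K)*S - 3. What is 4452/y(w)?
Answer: 1113/17425 ≈ 0.063874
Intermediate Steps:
J(K, S) = -3 + K*S**2 (J(K, S) = (K*S)*S - 3 = K*S**2 - 3 = -3 + K*S**2)
w = -10 (w = -12 + 2 = -10)
y(k) = 697*k**2 (y(k) = (-3 + 7*10**2)*k**2 = (-3 + 7*100)*k**2 = (-3 + 700)*k**2 = 697*k**2)
4452/y(w) = 4452/((697*(-10)**2)) = 4452/((697*100)) = 4452/69700 = 4452*(1/69700) = 1113/17425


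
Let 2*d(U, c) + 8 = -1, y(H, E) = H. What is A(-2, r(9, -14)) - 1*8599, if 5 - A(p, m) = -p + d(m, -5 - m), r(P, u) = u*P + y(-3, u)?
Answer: -17183/2 ≈ -8591.5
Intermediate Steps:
d(U, c) = -9/2 (d(U, c) = -4 + (½)*(-1) = -4 - ½ = -9/2)
r(P, u) = -3 + P*u (r(P, u) = u*P - 3 = P*u - 3 = -3 + P*u)
A(p, m) = 19/2 + p (A(p, m) = 5 - (-p - 9/2) = 5 - (-9/2 - p) = 5 + (9/2 + p) = 19/2 + p)
A(-2, r(9, -14)) - 1*8599 = (19/2 - 2) - 1*8599 = 15/2 - 8599 = -17183/2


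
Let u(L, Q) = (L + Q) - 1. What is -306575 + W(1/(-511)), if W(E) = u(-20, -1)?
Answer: -306597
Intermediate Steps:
u(L, Q) = -1 + L + Q
W(E) = -22 (W(E) = -1 - 20 - 1 = -22)
-306575 + W(1/(-511)) = -306575 - 22 = -306597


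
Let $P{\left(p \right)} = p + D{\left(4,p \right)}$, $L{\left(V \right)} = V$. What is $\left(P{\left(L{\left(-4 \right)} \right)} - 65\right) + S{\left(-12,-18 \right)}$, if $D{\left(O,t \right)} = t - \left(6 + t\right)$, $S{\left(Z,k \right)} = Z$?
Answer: $-87$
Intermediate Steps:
$D{\left(O,t \right)} = -6$ ($D{\left(O,t \right)} = t - \left(6 + t\right) = -6$)
$P{\left(p \right)} = -6 + p$ ($P{\left(p \right)} = p - 6 = -6 + p$)
$\left(P{\left(L{\left(-4 \right)} \right)} - 65\right) + S{\left(-12,-18 \right)} = \left(\left(-6 - 4\right) - 65\right) - 12 = \left(-10 - 65\right) - 12 = -75 - 12 = -87$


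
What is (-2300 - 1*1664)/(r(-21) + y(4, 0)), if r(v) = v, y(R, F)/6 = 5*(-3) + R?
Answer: 3964/87 ≈ 45.563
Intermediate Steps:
y(R, F) = -90 + 6*R (y(R, F) = 6*(5*(-3) + R) = 6*(-15 + R) = -90 + 6*R)
(-2300 - 1*1664)/(r(-21) + y(4, 0)) = (-2300 - 1*1664)/(-21 + (-90 + 6*4)) = (-2300 - 1664)/(-21 + (-90 + 24)) = -3964/(-21 - 66) = -3964/(-87) = -3964*(-1/87) = 3964/87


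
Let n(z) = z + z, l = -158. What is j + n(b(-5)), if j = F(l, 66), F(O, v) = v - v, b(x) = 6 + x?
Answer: 2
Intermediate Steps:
n(z) = 2*z
F(O, v) = 0
j = 0
j + n(b(-5)) = 0 + 2*(6 - 5) = 0 + 2*1 = 0 + 2 = 2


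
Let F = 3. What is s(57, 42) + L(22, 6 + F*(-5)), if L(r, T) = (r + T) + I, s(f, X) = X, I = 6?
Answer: 61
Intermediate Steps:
L(r, T) = 6 + T + r (L(r, T) = (r + T) + 6 = (T + r) + 6 = 6 + T + r)
s(57, 42) + L(22, 6 + F*(-5)) = 42 + (6 + (6 + 3*(-5)) + 22) = 42 + (6 + (6 - 15) + 22) = 42 + (6 - 9 + 22) = 42 + 19 = 61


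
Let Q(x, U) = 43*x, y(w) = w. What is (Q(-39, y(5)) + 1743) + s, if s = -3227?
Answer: -3161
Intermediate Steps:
(Q(-39, y(5)) + 1743) + s = (43*(-39) + 1743) - 3227 = (-1677 + 1743) - 3227 = 66 - 3227 = -3161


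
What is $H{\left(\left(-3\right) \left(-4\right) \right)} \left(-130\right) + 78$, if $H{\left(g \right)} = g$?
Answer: $-1482$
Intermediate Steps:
$H{\left(\left(-3\right) \left(-4\right) \right)} \left(-130\right) + 78 = \left(-3\right) \left(-4\right) \left(-130\right) + 78 = 12 \left(-130\right) + 78 = -1560 + 78 = -1482$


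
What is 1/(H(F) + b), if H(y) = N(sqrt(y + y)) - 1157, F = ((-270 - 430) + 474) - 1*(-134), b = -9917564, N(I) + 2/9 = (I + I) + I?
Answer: -803416419/7968863485551217 - 486*I*sqrt(46)/7968863485551217 ≈ -1.0082e-7 - 4.1364e-13*I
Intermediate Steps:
N(I) = -2/9 + 3*I (N(I) = -2/9 + ((I + I) + I) = -2/9 + (2*I + I) = -2/9 + 3*I)
F = -92 (F = (-700 + 474) + 134 = -226 + 134 = -92)
H(y) = -10415/9 + 3*sqrt(2)*sqrt(y) (H(y) = (-2/9 + 3*sqrt(y + y)) - 1157 = (-2/9 + 3*sqrt(2*y)) - 1157 = (-2/9 + 3*(sqrt(2)*sqrt(y))) - 1157 = (-2/9 + 3*sqrt(2)*sqrt(y)) - 1157 = -10415/9 + 3*sqrt(2)*sqrt(y))
1/(H(F) + b) = 1/((-10415/9 + 3*sqrt(2)*sqrt(-92)) - 9917564) = 1/((-10415/9 + 3*sqrt(2)*(2*I*sqrt(23))) - 9917564) = 1/((-10415/9 + 6*I*sqrt(46)) - 9917564) = 1/(-89268491/9 + 6*I*sqrt(46))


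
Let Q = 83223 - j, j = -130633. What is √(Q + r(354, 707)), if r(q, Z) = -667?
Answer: √213189 ≈ 461.72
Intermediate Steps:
Q = 213856 (Q = 83223 - 1*(-130633) = 83223 + 130633 = 213856)
√(Q + r(354, 707)) = √(213856 - 667) = √213189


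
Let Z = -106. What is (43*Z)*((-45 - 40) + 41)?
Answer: 200552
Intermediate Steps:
(43*Z)*((-45 - 40) + 41) = (43*(-106))*((-45 - 40) + 41) = -4558*(-85 + 41) = -4558*(-44) = 200552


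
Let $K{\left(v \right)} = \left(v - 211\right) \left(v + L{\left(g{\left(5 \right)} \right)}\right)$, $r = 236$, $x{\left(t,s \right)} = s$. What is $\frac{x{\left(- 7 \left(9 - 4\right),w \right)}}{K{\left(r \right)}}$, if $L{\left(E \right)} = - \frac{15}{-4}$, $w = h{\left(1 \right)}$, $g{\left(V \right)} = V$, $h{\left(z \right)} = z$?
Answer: $\frac{4}{23975} \approx 0.00016684$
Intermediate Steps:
$w = 1$
$L{\left(E \right)} = \frac{15}{4}$ ($L{\left(E \right)} = \left(-15\right) \left(- \frac{1}{4}\right) = \frac{15}{4}$)
$K{\left(v \right)} = \left(-211 + v\right) \left(\frac{15}{4} + v\right)$ ($K{\left(v \right)} = \left(v - 211\right) \left(v + \frac{15}{4}\right) = \left(-211 + v\right) \left(\frac{15}{4} + v\right)$)
$\frac{x{\left(- 7 \left(9 - 4\right),w \right)}}{K{\left(r \right)}} = 1 \frac{1}{- \frac{3165}{4} + 236^{2} - 48911} = 1 \frac{1}{- \frac{3165}{4} + 55696 - 48911} = 1 \frac{1}{\frac{23975}{4}} = 1 \cdot \frac{4}{23975} = \frac{4}{23975}$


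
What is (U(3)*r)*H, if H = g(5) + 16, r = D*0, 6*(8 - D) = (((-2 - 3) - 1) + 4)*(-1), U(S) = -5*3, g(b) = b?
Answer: 0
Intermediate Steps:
U(S) = -15
D = 23/3 (D = 8 - (((-2 - 3) - 1) + 4)*(-1)/6 = 8 - ((-5 - 1) + 4)*(-1)/6 = 8 - (-6 + 4)*(-1)/6 = 8 - (-1)*(-1)/3 = 8 - ⅙*2 = 8 - ⅓ = 23/3 ≈ 7.6667)
r = 0 (r = (23/3)*0 = 0)
H = 21 (H = 5 + 16 = 21)
(U(3)*r)*H = -15*0*21 = 0*21 = 0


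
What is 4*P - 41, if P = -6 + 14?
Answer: -9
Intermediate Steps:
P = 8
4*P - 41 = 4*8 - 41 = 32 - 41 = -9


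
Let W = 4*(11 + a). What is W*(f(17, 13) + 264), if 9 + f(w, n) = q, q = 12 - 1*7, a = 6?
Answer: 17680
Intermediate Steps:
W = 68 (W = 4*(11 + 6) = 4*17 = 68)
q = 5 (q = 12 - 7 = 5)
f(w, n) = -4 (f(w, n) = -9 + 5 = -4)
W*(f(17, 13) + 264) = 68*(-4 + 264) = 68*260 = 17680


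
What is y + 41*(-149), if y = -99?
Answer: -6208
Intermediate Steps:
y + 41*(-149) = -99 + 41*(-149) = -99 - 6109 = -6208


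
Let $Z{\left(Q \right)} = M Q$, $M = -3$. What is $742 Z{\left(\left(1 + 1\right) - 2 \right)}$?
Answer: $0$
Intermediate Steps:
$Z{\left(Q \right)} = - 3 Q$
$742 Z{\left(\left(1 + 1\right) - 2 \right)} = 742 \left(- 3 \left(\left(1 + 1\right) - 2\right)\right) = 742 \left(- 3 \left(2 - 2\right)\right) = 742 \left(\left(-3\right) 0\right) = 742 \cdot 0 = 0$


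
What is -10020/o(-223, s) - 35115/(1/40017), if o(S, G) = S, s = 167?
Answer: -313358910945/223 ≈ -1.4052e+9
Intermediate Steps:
-10020/o(-223, s) - 35115/(1/40017) = -10020/(-223) - 35115/(1/40017) = -10020*(-1/223) - 35115/1/40017 = 10020/223 - 35115*40017 = 10020/223 - 1405196955 = -313358910945/223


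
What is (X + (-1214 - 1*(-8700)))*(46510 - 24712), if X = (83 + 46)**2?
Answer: 525920346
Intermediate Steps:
X = 16641 (X = 129**2 = 16641)
(X + (-1214 - 1*(-8700)))*(46510 - 24712) = (16641 + (-1214 - 1*(-8700)))*(46510 - 24712) = (16641 + (-1214 + 8700))*21798 = (16641 + 7486)*21798 = 24127*21798 = 525920346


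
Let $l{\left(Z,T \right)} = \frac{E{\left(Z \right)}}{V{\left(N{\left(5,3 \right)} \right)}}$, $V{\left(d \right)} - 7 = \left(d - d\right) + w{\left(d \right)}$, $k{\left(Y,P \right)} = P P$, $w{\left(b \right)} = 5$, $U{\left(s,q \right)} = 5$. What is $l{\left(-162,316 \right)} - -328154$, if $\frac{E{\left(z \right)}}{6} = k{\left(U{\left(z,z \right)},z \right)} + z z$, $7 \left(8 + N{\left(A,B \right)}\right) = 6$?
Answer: $354398$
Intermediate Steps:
$k{\left(Y,P \right)} = P^{2}$
$N{\left(A,B \right)} = - \frac{50}{7}$ ($N{\left(A,B \right)} = -8 + \frac{1}{7} \cdot 6 = -8 + \frac{6}{7} = - \frac{50}{7}$)
$E{\left(z \right)} = 12 z^{2}$ ($E{\left(z \right)} = 6 \left(z^{2} + z z\right) = 6 \left(z^{2} + z^{2}\right) = 6 \cdot 2 z^{2} = 12 z^{2}$)
$V{\left(d \right)} = 12$ ($V{\left(d \right)} = 7 + \left(\left(d - d\right) + 5\right) = 7 + \left(0 + 5\right) = 7 + 5 = 12$)
$l{\left(Z,T \right)} = Z^{2}$ ($l{\left(Z,T \right)} = \frac{12 Z^{2}}{12} = 12 Z^{2} \cdot \frac{1}{12} = Z^{2}$)
$l{\left(-162,316 \right)} - -328154 = \left(-162\right)^{2} - -328154 = 26244 + 328154 = 354398$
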